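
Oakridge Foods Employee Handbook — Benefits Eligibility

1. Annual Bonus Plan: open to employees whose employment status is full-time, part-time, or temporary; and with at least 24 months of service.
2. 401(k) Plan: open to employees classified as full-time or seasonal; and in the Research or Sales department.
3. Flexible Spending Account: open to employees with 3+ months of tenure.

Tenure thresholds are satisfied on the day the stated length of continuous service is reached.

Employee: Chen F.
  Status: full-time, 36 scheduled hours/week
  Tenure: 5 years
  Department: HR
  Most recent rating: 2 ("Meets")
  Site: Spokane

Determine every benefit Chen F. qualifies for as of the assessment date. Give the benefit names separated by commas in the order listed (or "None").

Annual Bonus Plan — status full-time ✓; service 5 years ≥ 24 months (≈720 days) ✓ → eligible.
401(k) Plan — status full-time ✓; dept HR ✗ → not eligible.
Flexible Spending Account — service 5 years ≥ 3 months (≈90 days) ✓ → eligible.

Annual Bonus Plan, Flexible Spending Account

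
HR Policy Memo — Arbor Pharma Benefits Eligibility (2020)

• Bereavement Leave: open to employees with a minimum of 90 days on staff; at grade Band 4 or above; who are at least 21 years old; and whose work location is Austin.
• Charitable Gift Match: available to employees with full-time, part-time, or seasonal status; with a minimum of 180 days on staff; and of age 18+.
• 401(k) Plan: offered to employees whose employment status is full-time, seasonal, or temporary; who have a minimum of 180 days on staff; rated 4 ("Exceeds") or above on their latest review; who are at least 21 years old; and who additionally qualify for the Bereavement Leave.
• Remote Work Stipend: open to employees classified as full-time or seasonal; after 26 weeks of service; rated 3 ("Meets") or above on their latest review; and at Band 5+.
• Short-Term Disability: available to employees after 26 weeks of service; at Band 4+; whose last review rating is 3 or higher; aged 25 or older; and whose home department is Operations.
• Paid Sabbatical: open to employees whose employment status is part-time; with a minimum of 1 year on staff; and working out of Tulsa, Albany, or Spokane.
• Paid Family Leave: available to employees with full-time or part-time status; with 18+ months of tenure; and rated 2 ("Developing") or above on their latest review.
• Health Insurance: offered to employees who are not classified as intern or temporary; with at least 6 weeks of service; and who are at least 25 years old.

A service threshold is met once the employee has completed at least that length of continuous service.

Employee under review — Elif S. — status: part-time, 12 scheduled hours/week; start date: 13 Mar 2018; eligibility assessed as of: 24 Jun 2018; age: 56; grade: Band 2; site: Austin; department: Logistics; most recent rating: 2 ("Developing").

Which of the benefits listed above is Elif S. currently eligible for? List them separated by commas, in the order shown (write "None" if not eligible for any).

Service from 13 Mar 2018 to 24 Jun 2018: 103 days.
Bereavement Leave — service 103 days ≥ 90 days ✓; grade Band 2 < Band 4 ✗ → not eligible.
Charitable Gift Match — status part-time ✓; service 103 days < 180 days ✗ → not eligible.
401(k) Plan — status part-time ✗ (requires full-time, seasonal, or temporary) → not eligible.
Remote Work Stipend — status part-time ✗ (requires full-time or seasonal) → not eligible.
Short-Term Disability — service 103 days < 26 weeks (≈182 days) ✗ → not eligible.
Paid Sabbatical — status part-time ✓; service 103 days < 1 year (≈365 days) ✗ → not eligible.
Paid Family Leave — status part-time ✓; service 103 days < 18 months (≈540 days) ✗ → not eligible.
Health Insurance — status part-time ✓ (not excluded); service 103 days ≥ 6 weeks (≈42 days) ✓; age 56 ≥ 25 ✓ → eligible.

Health Insurance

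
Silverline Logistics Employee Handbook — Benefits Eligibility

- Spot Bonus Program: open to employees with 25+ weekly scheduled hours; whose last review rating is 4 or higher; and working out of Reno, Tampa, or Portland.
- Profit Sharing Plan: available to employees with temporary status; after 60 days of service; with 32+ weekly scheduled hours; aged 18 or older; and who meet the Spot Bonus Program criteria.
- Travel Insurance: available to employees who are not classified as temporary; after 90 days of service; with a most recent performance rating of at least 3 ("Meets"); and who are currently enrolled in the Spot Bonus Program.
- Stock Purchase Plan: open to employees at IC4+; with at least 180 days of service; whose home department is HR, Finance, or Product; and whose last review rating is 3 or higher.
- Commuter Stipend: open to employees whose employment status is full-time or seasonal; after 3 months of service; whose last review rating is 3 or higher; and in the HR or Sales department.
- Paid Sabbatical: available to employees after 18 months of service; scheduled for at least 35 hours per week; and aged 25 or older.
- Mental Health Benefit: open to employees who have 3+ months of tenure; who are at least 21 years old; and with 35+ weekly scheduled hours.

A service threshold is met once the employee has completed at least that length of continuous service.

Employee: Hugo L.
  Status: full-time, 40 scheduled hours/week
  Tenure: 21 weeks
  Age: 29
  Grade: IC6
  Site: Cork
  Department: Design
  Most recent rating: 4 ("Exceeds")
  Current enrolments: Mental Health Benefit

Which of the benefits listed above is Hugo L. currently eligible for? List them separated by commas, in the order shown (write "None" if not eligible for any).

Spot Bonus Program — 40 hrs/wk ≥ 25 ✓; rating 4 ≥ 4 ✓; site Cork ✗ (not Reno, Tampa, or Portland) → not eligible.
Profit Sharing Plan — status full-time ✗ (requires temporary) → not eligible.
Travel Insurance — status full-time ✓ (not excluded); service 21 weeks ≥ 90 days ✓; rating 4 ≥ 3 ✓; not enrolled in Spot Bonus Program ✗ → not eligible.
Stock Purchase Plan — grade IC6 ≥ IC4 ✓; service 21 weeks < 180 days ✗ → not eligible.
Commuter Stipend — status full-time ✓; service 21 weeks ≥ 3 months (≈90 days) ✓; rating 4 ≥ 3 ✓; dept Design ✗ → not eligible.
Paid Sabbatical — service 21 weeks < 18 months (≈540 days) ✗ → not eligible.
Mental Health Benefit — service 21 weeks ≥ 3 months (≈90 days) ✓; age 29 ≥ 21 ✓; 40 hrs/wk ≥ 35 ✓ → eligible.

Mental Health Benefit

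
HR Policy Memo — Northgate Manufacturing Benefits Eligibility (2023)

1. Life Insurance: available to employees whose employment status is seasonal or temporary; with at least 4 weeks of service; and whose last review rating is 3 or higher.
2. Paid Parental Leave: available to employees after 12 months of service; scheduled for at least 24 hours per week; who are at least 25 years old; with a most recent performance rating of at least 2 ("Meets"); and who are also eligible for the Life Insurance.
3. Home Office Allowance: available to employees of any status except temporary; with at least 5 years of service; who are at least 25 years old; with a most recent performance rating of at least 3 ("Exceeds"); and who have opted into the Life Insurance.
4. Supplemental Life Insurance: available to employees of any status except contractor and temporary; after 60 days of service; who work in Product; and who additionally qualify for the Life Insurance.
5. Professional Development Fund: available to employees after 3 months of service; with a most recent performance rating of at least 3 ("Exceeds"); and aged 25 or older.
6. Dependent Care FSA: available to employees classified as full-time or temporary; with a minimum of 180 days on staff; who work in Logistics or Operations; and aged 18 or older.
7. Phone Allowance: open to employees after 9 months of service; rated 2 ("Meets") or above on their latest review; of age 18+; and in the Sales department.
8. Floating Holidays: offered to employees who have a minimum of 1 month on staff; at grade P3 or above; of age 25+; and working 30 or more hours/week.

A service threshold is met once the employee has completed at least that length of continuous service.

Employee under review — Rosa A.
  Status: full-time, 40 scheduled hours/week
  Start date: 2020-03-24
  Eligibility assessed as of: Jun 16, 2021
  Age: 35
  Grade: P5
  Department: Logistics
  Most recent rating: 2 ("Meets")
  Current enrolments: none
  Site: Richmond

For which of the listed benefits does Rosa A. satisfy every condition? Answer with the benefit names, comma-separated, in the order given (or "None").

Service from 2020-03-24 to Jun 16, 2021: 449 days.
Life Insurance — status full-time ✗ (requires seasonal or temporary) → not eligible.
Paid Parental Leave — service 449 days ≥ 12 months (≈360 days) ✓; 40 hrs/wk ≥ 24 ✓; age 35 ≥ 25 ✓; rating 2 ≥ 2 ✓; not eligible for Life Insurance ✗ → not eligible.
Home Office Allowance — status full-time ✓ (not excluded); service 449 days < 5 years (≈1825 days) ✗ → not eligible.
Supplemental Life Insurance — status full-time ✓ (not excluded); service 449 days ≥ 60 days ✓; dept Logistics ✗ → not eligible.
Professional Development Fund — service 449 days ≥ 3 months (≈90 days) ✓; rating 2 < 3 ✗ → not eligible.
Dependent Care FSA — status full-time ✓; service 449 days ≥ 180 days ✓; dept Logistics ✓; age 35 ≥ 18 ✓ → eligible.
Phone Allowance — service 449 days ≥ 9 months (≈270 days) ✓; rating 2 ≥ 2 ✓; age 35 ≥ 18 ✓; dept Logistics ✗ → not eligible.
Floating Holidays — service 449 days ≥ 1 month (≈30 days) ✓; grade P5 ≥ P3 ✓; age 35 ≥ 25 ✓; 40 hrs/wk ≥ 30 ✓ → eligible.

Dependent Care FSA, Floating Holidays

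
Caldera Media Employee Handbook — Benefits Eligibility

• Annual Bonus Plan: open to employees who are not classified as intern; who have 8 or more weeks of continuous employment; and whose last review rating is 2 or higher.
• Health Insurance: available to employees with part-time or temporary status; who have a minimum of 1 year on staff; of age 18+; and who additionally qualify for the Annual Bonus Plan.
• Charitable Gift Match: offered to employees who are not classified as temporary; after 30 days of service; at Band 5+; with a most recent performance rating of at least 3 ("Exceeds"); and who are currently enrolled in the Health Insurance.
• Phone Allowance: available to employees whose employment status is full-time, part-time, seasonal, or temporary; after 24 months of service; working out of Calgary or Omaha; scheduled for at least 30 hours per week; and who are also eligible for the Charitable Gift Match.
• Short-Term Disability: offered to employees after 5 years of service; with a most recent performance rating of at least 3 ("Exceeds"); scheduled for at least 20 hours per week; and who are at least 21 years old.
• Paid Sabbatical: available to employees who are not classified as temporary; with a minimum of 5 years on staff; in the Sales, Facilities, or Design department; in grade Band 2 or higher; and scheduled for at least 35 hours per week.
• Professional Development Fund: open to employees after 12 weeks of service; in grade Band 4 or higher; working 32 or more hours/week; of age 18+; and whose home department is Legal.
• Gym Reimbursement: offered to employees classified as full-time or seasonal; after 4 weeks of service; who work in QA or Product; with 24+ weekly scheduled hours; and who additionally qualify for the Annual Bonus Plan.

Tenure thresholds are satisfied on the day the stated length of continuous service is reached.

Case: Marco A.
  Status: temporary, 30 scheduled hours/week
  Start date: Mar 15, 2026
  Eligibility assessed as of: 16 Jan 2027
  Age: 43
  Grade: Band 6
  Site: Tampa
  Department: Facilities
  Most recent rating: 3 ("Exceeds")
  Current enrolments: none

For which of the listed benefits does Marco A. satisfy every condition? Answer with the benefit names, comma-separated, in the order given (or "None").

Service from Mar 15, 2026 to 16 Jan 2027: 307 days.
Annual Bonus Plan — status temporary ✓ (not excluded); service 307 days ≥ 8 weeks (≈56 days) ✓; rating 3 ≥ 2 ✓ → eligible.
Health Insurance — status temporary ✓; service 307 days < 1 year (≈365 days) ✗ → not eligible.
Charitable Gift Match — status temporary ✗ (excluded) → not eligible.
Phone Allowance — status temporary ✓; service 307 days < 24 months (≈720 days) ✗ → not eligible.
Short-Term Disability — service 307 days < 5 years (≈1825 days) ✗ → not eligible.
Paid Sabbatical — status temporary ✗ (excluded) → not eligible.
Professional Development Fund — service 307 days ≥ 12 weeks (≈84 days) ✓; grade Band 6 ≥ Band 4 ✓; 30 hrs/wk < 32 ✗ → not eligible.
Gym Reimbursement — status temporary ✗ (requires full-time or seasonal) → not eligible.

Annual Bonus Plan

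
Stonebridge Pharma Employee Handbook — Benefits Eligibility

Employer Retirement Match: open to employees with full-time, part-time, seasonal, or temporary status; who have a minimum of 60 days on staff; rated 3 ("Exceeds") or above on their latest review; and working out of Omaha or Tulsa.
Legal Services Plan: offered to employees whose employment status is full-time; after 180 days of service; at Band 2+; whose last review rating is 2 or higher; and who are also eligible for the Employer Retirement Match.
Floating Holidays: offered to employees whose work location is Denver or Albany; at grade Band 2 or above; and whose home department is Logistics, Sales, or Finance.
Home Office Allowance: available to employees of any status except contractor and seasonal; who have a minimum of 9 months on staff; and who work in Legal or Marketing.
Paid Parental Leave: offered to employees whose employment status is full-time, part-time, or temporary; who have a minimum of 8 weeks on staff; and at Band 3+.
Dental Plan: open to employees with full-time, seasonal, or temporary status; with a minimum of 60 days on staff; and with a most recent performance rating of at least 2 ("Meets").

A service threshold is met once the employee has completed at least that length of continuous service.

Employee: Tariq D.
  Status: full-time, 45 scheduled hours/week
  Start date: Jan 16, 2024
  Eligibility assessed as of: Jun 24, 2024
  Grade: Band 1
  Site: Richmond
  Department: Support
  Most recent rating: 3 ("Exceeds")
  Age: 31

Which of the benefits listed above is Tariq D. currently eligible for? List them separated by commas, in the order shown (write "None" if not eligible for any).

Dental Plan

Service from Jan 16, 2024 to Jun 24, 2024: 160 days.
Employer Retirement Match — status full-time ✓; service 160 days ≥ 60 days ✓; rating 3 ≥ 3 ✓; site Richmond ✗ (not Omaha or Tulsa) → not eligible.
Legal Services Plan — status full-time ✓; service 160 days < 180 days ✗ → not eligible.
Floating Holidays — site Richmond ✗ (not Denver or Albany) → not eligible.
Home Office Allowance — status full-time ✓ (not excluded); service 160 days < 9 months (≈270 days) ✗ → not eligible.
Paid Parental Leave — status full-time ✓; service 160 days ≥ 8 weeks (≈56 days) ✓; grade Band 1 < Band 3 ✗ → not eligible.
Dental Plan — status full-time ✓; service 160 days ≥ 60 days ✓; rating 3 ≥ 2 ✓ → eligible.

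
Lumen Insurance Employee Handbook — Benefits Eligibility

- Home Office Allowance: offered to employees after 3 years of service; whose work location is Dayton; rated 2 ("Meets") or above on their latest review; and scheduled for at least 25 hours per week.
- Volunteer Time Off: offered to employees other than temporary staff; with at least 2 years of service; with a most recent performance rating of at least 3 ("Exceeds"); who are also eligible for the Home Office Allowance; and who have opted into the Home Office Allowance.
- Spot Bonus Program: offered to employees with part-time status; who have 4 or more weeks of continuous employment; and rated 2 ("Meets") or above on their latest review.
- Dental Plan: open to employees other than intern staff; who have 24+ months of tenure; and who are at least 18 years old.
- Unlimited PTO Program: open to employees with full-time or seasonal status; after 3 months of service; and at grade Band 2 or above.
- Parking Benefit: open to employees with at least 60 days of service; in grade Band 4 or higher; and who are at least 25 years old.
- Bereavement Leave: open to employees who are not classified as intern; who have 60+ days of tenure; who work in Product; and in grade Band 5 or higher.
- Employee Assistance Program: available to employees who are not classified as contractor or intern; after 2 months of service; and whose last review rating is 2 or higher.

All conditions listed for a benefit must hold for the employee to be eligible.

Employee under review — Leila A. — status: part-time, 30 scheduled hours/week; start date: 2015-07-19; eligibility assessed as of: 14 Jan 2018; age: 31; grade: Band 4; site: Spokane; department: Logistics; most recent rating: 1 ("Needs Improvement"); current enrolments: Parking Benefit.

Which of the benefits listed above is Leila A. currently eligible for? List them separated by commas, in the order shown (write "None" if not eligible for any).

Dental Plan, Parking Benefit

Service from 2015-07-19 to 14 Jan 2018: 910 days.
Home Office Allowance — service 910 days < 3 years (≈1095 days) ✗ → not eligible.
Volunteer Time Off — status part-time ✓ (not excluded); service 910 days ≥ 2 years (≈730 days) ✓; rating 1 < 3 ✗ → not eligible.
Spot Bonus Program — status part-time ✓; service 910 days ≥ 4 weeks (≈28 days) ✓; rating 1 < 2 ✗ → not eligible.
Dental Plan — status part-time ✓ (not excluded); service 910 days ≥ 24 months (≈720 days) ✓; age 31 ≥ 18 ✓ → eligible.
Unlimited PTO Program — status part-time ✗ (requires full-time or seasonal) → not eligible.
Parking Benefit — service 910 days ≥ 60 days ✓; grade Band 4 ≥ Band 4 ✓; age 31 ≥ 25 ✓ → eligible.
Bereavement Leave — status part-time ✓ (not excluded); service 910 days ≥ 60 days ✓; dept Logistics ✗ → not eligible.
Employee Assistance Program — status part-time ✓ (not excluded); service 910 days ≥ 2 months (≈60 days) ✓; rating 1 < 2 ✗ → not eligible.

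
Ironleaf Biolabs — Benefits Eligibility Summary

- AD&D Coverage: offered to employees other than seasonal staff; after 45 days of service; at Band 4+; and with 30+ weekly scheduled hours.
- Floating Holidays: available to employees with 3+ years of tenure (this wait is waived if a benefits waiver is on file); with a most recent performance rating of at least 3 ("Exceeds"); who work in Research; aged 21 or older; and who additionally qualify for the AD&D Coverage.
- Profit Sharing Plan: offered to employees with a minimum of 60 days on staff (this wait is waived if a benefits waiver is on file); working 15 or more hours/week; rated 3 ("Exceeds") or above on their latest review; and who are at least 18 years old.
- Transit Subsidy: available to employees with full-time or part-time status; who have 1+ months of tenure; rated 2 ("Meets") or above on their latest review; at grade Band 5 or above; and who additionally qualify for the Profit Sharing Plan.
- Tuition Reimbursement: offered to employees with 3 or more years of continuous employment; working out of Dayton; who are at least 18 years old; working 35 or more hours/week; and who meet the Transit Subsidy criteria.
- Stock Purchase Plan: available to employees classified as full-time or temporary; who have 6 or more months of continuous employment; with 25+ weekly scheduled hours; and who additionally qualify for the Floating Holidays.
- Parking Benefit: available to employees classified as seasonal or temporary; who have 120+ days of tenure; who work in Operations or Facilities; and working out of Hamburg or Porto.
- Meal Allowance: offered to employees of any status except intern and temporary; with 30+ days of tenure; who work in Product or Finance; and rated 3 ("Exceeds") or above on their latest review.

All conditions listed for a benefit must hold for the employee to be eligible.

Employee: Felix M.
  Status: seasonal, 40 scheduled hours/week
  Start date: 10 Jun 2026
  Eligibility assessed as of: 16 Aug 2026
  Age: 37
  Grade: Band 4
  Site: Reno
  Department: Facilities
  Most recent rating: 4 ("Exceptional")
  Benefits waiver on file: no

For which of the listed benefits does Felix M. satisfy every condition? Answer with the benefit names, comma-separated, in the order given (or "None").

Service from 10 Jun 2026 to 16 Aug 2026: 67 days.
AD&D Coverage — status seasonal ✗ (excluded) → not eligible.
Floating Holidays — no waiver, service 67 days < 3 years (≈1095 days) ✗ → not eligible.
Profit Sharing Plan — no waiver, service 67 days ≥ 60 days ✓; 40 hrs/wk ≥ 15 ✓; rating 4 ≥ 3 ✓; age 37 ≥ 18 ✓ → eligible.
Transit Subsidy — status seasonal ✗ (requires full-time or part-time) → not eligible.
Tuition Reimbursement — service 67 days < 3 years (≈1095 days) ✗ → not eligible.
Stock Purchase Plan — status seasonal ✗ (requires full-time or temporary) → not eligible.
Parking Benefit — status seasonal ✓; service 67 days < 120 days ✗ → not eligible.
Meal Allowance — status seasonal ✓ (not excluded); service 67 days ≥ 30 days ✓; dept Facilities ✗ → not eligible.

Profit Sharing Plan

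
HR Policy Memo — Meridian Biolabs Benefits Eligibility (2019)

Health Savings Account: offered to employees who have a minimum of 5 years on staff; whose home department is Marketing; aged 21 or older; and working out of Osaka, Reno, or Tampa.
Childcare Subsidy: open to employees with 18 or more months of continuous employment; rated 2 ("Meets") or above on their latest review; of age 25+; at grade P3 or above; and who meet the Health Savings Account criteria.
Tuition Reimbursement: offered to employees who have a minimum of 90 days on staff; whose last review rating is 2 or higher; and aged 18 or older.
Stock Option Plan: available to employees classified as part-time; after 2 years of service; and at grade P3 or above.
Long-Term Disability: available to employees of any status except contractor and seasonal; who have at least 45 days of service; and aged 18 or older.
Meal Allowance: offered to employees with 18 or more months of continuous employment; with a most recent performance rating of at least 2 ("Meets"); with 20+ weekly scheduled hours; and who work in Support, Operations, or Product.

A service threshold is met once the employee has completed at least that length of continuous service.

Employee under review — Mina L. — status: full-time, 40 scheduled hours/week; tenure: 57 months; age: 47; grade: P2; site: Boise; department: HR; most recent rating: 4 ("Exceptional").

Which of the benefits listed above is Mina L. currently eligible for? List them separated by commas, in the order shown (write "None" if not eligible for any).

Tuition Reimbursement, Long-Term Disability

Health Savings Account — service 57 months < 5 years (≈1825 days) ✗ → not eligible.
Childcare Subsidy — service 57 months ≥ 18 months ✓; rating 4 ≥ 2 ✓; age 47 ≥ 25 ✓; grade P2 < P3 ✗ → not eligible.
Tuition Reimbursement — service 57 months ≥ 90 days ✓; rating 4 ≥ 2 ✓; age 47 ≥ 18 ✓ → eligible.
Stock Option Plan — status full-time ✗ (requires part-time) → not eligible.
Long-Term Disability — status full-time ✓ (not excluded); service 57 months ≥ 45 days ✓; age 47 ≥ 18 ✓ → eligible.
Meal Allowance — service 57 months ≥ 18 months ✓; rating 4 ≥ 2 ✓; 40 hrs/wk ≥ 20 ✓; dept HR ✗ → not eligible.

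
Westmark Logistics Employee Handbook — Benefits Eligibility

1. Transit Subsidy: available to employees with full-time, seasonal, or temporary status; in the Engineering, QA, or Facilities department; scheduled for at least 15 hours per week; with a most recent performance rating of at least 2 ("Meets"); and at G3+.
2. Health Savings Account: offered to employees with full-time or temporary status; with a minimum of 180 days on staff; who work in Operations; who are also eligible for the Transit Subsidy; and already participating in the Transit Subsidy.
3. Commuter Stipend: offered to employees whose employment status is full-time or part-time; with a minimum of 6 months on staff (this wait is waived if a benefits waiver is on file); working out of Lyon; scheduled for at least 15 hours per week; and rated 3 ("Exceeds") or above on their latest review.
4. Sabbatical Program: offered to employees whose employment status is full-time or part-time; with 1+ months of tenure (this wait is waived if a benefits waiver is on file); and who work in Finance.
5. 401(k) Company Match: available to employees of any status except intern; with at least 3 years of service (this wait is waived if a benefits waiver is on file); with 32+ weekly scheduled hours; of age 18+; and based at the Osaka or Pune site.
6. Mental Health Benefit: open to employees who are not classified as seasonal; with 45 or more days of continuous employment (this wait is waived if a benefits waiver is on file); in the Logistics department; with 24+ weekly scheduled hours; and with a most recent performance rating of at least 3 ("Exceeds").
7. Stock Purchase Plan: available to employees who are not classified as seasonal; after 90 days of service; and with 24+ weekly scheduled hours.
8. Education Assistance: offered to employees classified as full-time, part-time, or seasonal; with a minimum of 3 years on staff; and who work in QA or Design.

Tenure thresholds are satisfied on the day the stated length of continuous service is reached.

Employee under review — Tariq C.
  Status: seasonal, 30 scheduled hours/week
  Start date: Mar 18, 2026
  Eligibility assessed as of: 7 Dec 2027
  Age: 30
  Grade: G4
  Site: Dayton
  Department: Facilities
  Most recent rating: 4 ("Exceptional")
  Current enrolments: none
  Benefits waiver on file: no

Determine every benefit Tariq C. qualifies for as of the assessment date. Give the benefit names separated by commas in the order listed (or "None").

Service from Mar 18, 2026 to 7 Dec 2027: 629 days.
Transit Subsidy — status seasonal ✓; dept Facilities ✓; 30 hrs/wk ≥ 15 ✓; rating 4 ≥ 2 ✓; grade G4 ≥ G3 ✓ → eligible.
Health Savings Account — status seasonal ✗ (requires full-time or temporary) → not eligible.
Commuter Stipend — status seasonal ✗ (requires full-time or part-time) → not eligible.
Sabbatical Program — status seasonal ✗ (requires full-time or part-time) → not eligible.
401(k) Company Match — status seasonal ✓ (not excluded); no waiver, service 629 days < 3 years (≈1095 days) ✗ → not eligible.
Mental Health Benefit — status seasonal ✗ (excluded) → not eligible.
Stock Purchase Plan — status seasonal ✗ (excluded) → not eligible.
Education Assistance — status seasonal ✓; service 629 days < 3 years (≈1095 days) ✗ → not eligible.

Transit Subsidy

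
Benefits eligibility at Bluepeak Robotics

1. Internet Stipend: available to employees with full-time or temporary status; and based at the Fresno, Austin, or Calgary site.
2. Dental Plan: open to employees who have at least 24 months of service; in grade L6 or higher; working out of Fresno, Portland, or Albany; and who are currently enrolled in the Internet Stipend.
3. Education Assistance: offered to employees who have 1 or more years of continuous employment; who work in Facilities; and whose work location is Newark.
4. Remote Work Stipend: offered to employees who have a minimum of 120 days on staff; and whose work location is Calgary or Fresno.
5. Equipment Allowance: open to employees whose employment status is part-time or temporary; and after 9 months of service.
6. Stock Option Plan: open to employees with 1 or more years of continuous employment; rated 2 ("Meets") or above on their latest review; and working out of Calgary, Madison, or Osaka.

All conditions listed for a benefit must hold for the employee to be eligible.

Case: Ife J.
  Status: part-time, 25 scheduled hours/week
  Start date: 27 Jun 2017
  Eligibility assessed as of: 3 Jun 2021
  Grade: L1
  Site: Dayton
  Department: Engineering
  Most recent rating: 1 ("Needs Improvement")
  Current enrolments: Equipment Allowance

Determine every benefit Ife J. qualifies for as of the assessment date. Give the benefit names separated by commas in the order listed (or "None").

Equipment Allowance

Service from 27 Jun 2017 to 3 Jun 2021: 1437 days.
Internet Stipend — status part-time ✗ (requires full-time or temporary) → not eligible.
Dental Plan — service 1437 days ≥ 24 months (≈720 days) ✓; grade L1 < L6 ✗ → not eligible.
Education Assistance — service 1437 days ≥ 1 year (≈365 days) ✓; dept Engineering ✗ → not eligible.
Remote Work Stipend — service 1437 days ≥ 120 days ✓; site Dayton ✗ (not Calgary or Fresno) → not eligible.
Equipment Allowance — status part-time ✓; service 1437 days ≥ 9 months (≈270 days) ✓ → eligible.
Stock Option Plan — service 1437 days ≥ 1 year (≈365 days) ✓; rating 1 < 2 ✗ → not eligible.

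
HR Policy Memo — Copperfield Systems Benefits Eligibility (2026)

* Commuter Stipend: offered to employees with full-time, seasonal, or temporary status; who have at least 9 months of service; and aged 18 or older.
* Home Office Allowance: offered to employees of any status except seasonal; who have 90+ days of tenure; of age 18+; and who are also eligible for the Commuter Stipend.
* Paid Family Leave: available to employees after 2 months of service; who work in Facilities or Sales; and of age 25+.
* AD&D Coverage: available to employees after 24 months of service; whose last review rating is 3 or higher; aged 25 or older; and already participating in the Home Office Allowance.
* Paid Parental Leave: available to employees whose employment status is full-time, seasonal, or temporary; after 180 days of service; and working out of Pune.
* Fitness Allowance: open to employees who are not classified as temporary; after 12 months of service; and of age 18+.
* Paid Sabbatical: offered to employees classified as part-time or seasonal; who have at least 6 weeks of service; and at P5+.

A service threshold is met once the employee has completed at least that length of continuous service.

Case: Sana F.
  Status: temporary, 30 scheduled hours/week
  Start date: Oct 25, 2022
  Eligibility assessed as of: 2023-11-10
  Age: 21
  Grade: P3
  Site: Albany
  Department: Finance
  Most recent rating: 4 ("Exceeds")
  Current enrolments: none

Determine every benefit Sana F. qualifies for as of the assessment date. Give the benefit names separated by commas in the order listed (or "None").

Commuter Stipend, Home Office Allowance

Service from Oct 25, 2022 to 2023-11-10: 381 days.
Commuter Stipend — status temporary ✓; service 381 days ≥ 9 months (≈270 days) ✓; age 21 ≥ 18 ✓ → eligible.
Home Office Allowance — status temporary ✓ (not excluded); service 381 days ≥ 90 days ✓; age 21 ≥ 18 ✓; eligible for Commuter Stipend ✓ → eligible.
Paid Family Leave — service 381 days ≥ 2 months (≈60 days) ✓; dept Finance ✗ → not eligible.
AD&D Coverage — service 381 days < 24 months (≈720 days) ✗ → not eligible.
Paid Parental Leave — status temporary ✓; service 381 days ≥ 180 days ✓; site Albany ✗ (not Pune) → not eligible.
Fitness Allowance — status temporary ✗ (excluded) → not eligible.
Paid Sabbatical — status temporary ✗ (requires part-time or seasonal) → not eligible.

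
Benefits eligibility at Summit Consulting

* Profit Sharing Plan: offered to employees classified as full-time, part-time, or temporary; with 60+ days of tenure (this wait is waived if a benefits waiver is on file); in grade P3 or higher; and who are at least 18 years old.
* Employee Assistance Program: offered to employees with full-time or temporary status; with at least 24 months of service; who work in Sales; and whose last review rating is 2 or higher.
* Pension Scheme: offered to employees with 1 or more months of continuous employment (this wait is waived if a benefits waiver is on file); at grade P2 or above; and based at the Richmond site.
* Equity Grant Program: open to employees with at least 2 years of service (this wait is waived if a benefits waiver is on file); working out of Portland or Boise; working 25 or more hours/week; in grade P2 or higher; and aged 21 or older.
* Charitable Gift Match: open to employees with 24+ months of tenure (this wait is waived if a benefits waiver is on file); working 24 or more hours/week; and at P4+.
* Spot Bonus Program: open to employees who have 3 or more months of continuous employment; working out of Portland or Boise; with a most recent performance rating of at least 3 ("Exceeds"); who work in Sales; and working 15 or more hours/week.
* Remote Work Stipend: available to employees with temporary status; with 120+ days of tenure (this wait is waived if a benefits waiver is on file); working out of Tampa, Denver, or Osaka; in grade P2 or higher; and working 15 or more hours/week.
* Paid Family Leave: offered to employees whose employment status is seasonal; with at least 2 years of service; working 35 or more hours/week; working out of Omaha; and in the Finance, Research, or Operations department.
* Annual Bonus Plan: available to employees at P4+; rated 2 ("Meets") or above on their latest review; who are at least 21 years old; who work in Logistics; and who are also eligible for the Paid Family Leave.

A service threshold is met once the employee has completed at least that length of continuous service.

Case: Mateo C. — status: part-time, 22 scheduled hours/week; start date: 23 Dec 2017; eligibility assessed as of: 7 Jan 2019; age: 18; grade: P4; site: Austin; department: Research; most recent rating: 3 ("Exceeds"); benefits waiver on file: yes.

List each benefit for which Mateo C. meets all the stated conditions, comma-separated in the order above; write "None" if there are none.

Service from 23 Dec 2017 to 7 Jan 2019: 380 days.
Profit Sharing Plan — status part-time ✓; benefits waiver on file ✓; grade P4 ≥ P3 ✓; age 18 ≥ 18 ✓ → eligible.
Employee Assistance Program — status part-time ✗ (requires full-time or temporary) → not eligible.
Pension Scheme — benefits waiver on file ✓; grade P4 ≥ P2 ✓; site Austin ✗ (not Richmond) → not eligible.
Equity Grant Program — benefits waiver on file ✓; site Austin ✗ (not Portland or Boise) → not eligible.
Charitable Gift Match — benefits waiver on file ✓; 22 hrs/wk < 24 ✗ → not eligible.
Spot Bonus Program — service 380 days ≥ 3 months (≈90 days) ✓; site Austin ✗ (not Portland or Boise) → not eligible.
Remote Work Stipend — status part-time ✗ (requires temporary) → not eligible.
Paid Family Leave — status part-time ✗ (requires seasonal) → not eligible.
Annual Bonus Plan — grade P4 ≥ P4 ✓; rating 3 ≥ 2 ✓; age 18 < 21 ✗ → not eligible.

Profit Sharing Plan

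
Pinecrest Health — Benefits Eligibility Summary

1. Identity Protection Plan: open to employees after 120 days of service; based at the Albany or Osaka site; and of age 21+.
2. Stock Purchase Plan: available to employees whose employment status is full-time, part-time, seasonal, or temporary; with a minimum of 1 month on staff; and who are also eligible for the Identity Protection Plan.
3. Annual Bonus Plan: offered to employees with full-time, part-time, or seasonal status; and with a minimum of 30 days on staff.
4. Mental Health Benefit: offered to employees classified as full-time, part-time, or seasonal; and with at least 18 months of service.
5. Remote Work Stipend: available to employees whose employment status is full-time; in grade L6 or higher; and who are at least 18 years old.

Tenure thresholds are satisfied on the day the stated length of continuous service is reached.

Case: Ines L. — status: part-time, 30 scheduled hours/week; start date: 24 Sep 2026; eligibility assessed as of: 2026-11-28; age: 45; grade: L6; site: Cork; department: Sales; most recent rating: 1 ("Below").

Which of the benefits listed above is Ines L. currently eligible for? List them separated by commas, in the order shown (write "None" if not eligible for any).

Annual Bonus Plan

Service from 24 Sep 2026 to 2026-11-28: 65 days.
Identity Protection Plan — service 65 days < 120 days ✗ → not eligible.
Stock Purchase Plan — status part-time ✓; service 65 days ≥ 1 month (≈30 days) ✓; not eligible for Identity Protection Plan ✗ → not eligible.
Annual Bonus Plan — status part-time ✓; service 65 days ≥ 30 days ✓ → eligible.
Mental Health Benefit — status part-time ✓; service 65 days < 18 months (≈540 days) ✗ → not eligible.
Remote Work Stipend — status part-time ✗ (requires full-time) → not eligible.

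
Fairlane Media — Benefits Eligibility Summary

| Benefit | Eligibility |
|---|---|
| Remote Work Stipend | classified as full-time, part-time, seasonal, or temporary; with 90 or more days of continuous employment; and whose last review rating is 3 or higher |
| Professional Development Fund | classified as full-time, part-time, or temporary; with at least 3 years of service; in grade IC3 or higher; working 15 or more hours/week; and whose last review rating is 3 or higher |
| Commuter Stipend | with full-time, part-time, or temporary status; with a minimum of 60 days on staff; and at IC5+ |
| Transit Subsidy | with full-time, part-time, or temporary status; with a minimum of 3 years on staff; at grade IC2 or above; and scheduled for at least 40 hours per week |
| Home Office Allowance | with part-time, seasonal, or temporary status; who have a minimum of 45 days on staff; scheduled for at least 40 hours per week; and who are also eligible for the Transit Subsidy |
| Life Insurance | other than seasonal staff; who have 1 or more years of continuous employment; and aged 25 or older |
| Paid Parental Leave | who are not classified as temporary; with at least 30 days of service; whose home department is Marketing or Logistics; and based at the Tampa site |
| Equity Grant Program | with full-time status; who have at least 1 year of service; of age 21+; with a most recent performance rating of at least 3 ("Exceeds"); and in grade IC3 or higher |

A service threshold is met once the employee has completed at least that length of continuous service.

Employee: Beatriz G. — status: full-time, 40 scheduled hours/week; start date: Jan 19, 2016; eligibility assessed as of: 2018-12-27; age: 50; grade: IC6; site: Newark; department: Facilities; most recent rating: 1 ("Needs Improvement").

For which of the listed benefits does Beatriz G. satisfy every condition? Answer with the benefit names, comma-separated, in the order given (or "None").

Service from Jan 19, 2016 to 2018-12-27: 1073 days.
Remote Work Stipend — status full-time ✓; service 1073 days ≥ 90 days ✓; rating 1 < 3 ✗ → not eligible.
Professional Development Fund — status full-time ✓; service 1073 days < 3 years (≈1095 days) ✗ → not eligible.
Commuter Stipend — status full-time ✓; service 1073 days ≥ 60 days ✓; grade IC6 ≥ IC5 ✓ → eligible.
Transit Subsidy — status full-time ✓; service 1073 days < 3 years (≈1095 days) ✗ → not eligible.
Home Office Allowance — status full-time ✗ (requires part-time, seasonal, or temporary) → not eligible.
Life Insurance — status full-time ✓ (not excluded); service 1073 days ≥ 1 year (≈365 days) ✓; age 50 ≥ 25 ✓ → eligible.
Paid Parental Leave — status full-time ✓ (not excluded); service 1073 days ≥ 30 days ✓; dept Facilities ✗ → not eligible.
Equity Grant Program — status full-time ✓; service 1073 days ≥ 1 year (≈365 days) ✓; age 50 ≥ 21 ✓; rating 1 < 3 ✗ → not eligible.

Commuter Stipend, Life Insurance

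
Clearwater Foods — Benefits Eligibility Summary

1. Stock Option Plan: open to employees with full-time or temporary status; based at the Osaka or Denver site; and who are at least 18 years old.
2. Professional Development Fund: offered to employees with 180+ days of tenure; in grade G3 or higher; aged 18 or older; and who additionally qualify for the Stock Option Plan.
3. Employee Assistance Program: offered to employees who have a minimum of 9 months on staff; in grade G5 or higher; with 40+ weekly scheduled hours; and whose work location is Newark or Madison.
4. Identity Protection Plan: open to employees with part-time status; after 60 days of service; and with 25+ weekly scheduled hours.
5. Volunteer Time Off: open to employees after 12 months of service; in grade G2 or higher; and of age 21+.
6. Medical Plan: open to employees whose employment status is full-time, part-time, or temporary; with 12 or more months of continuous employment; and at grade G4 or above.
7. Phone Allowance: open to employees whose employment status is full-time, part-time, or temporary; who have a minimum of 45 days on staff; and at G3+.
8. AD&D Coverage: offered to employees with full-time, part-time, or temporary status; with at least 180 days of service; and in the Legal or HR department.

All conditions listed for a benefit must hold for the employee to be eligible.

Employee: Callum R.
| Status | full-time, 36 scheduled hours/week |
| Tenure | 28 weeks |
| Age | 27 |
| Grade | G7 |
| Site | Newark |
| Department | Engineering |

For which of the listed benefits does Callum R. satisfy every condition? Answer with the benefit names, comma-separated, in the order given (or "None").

Stock Option Plan — status full-time ✓; site Newark ✗ (not Osaka or Denver) → not eligible.
Professional Development Fund — service 28 weeks ≥ 180 days ✓; grade G7 ≥ G3 ✓; age 27 ≥ 18 ✓; not eligible for Stock Option Plan ✗ → not eligible.
Employee Assistance Program — service 28 weeks < 9 months (≈270 days) ✗ → not eligible.
Identity Protection Plan — status full-time ✗ (requires part-time) → not eligible.
Volunteer Time Off — service 28 weeks < 12 months (≈360 days) ✗ → not eligible.
Medical Plan — status full-time ✓; service 28 weeks < 12 months (≈360 days) ✗ → not eligible.
Phone Allowance — status full-time ✓; service 28 weeks ≥ 45 days ✓; grade G7 ≥ G3 ✓ → eligible.
AD&D Coverage — status full-time ✓; service 28 weeks ≥ 180 days ✓; dept Engineering ✗ → not eligible.

Phone Allowance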